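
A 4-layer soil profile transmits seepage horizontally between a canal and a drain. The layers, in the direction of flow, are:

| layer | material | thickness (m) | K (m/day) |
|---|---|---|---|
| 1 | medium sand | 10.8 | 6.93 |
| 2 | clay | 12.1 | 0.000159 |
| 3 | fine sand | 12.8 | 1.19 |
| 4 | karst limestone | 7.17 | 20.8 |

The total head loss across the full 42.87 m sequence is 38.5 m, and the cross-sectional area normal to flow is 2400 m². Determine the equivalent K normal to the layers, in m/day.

Flow is perpendicular to layering, so the layers act in series and the equivalent K is the thickness-weighted harmonic mean.
Total thickness L = 10.8 + 12.1 + 12.8 + 7.17 = 42.87 m.
Σ(b_i/K_i) = 10.8/6.93 + 12.1/0.000159 + 12.8/1.19 + 7.17/20.8 = 76113 d.
K_eq = L / Σ(b_i/K_i) = 42.87 / 76113 = 0.0005632 m/day.

0.000563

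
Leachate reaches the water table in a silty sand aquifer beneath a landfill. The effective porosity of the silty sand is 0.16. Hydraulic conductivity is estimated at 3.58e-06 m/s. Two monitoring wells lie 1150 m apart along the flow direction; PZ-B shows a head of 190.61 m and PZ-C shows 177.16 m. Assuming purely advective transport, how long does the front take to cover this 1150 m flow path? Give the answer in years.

139

Convert K: 3.58e-06 m/s × 86400 = 0.3093 m/day.
Hydraulic gradient i = (190.61 − 177.16) / 1150 = 13.45 / 1150 = 0.01170.
Darcy flux q = K · i = 0.3093 × 0.01170 = 0.003618 m/day.
Seepage velocity v = q / n_e = 0.003618 / 0.16 = 0.02261 m/day.
Travel time t = L / v = 1150 / 0.02261 = 50862 days = 139.3 years.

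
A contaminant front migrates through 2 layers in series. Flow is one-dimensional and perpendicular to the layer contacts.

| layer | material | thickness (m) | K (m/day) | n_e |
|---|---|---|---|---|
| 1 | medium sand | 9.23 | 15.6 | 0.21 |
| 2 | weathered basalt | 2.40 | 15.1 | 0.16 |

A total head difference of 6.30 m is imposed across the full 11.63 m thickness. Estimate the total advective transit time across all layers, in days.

With flow normal to the layers, continuity requires the same specific discharge q through every layer.
Σ(b_i/K_i) = 9.23/15.6 + 2.40/15.1 = 0.7506 d.
q = Δh / Σ(b_i/K_i) = 6.30 / 0.7506 = 8.393 m/day.
In each layer the seepage velocity is v_i = q/n_i, so the layer transit time is t_i = b_i·n_i / q:
  layer 1 (medium sand): t_1 = 9.23 × 0.21 / 8.393 = 0.2309 d
  layer 2 (weathered basalt): t_2 = 2.40 × 0.16 / 8.393 = 0.04575 d
Total t = Σ t_i = 0.2767 days.

0.277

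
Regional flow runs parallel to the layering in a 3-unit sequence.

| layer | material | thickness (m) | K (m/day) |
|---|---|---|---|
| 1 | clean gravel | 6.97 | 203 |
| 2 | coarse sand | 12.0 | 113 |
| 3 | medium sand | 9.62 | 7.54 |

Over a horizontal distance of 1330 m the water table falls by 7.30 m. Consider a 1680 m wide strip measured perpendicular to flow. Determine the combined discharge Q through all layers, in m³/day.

26200

Flow is parallel to layering, so each bed carries its own Darcy discharge and the transmissivities add.
Σ(K_i·b_i) = 203×6.97 + 113×12.0 + 7.54×9.62 = 2843 m²/day.
Hydraulic gradient i = Δh / L = 7.30 / 1330 = 0.005489.
Q = Σ(K_i·b_i) · W · i = 2843 × 1680 × 0.005489 = 26220 m³/day.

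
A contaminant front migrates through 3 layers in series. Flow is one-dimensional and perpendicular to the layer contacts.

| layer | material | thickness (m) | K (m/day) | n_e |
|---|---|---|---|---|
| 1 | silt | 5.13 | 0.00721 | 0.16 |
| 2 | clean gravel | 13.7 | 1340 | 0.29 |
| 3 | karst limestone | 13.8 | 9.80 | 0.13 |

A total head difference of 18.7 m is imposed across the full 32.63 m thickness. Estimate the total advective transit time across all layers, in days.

251

With flow normal to the layers, continuity requires the same specific discharge q through every layer.
Σ(b_i/K_i) = 5.13/0.00721 + 13.7/1340 + 13.8/9.80 = 712.9 d.
q = Δh / Σ(b_i/K_i) = 18.7 / 712.9 = 0.02623 m/day.
In each layer the seepage velocity is v_i = q/n_i, so the layer transit time is t_i = b_i·n_i / q:
  layer 1 (silt): t_1 = 5.13 × 0.16 / 0.02623 = 31.29 d
  layer 2 (clean gravel): t_2 = 13.7 × 0.29 / 0.02623 = 151.5 d
  layer 3 (karst limestone): t_3 = 13.8 × 0.13 / 0.02623 = 68.40 d
Total t = Σ t_i = 251.2 days.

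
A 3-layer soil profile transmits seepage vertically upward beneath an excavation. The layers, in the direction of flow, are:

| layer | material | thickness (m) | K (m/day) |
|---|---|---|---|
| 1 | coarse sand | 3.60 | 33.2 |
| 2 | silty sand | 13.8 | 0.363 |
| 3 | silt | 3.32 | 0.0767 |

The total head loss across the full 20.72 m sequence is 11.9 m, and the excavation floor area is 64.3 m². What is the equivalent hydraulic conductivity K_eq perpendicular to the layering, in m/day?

Flow is perpendicular to layering, so the layers act in series and the equivalent K is the thickness-weighted harmonic mean.
Total thickness L = 3.60 + 13.8 + 3.32 = 20.72 m.
Σ(b_i/K_i) = 3.60/33.2 + 13.8/0.363 + 3.32/0.0767 = 81.41 d.
K_eq = L / Σ(b_i/K_i) = 20.72 / 81.41 = 0.2545 m/day.

0.255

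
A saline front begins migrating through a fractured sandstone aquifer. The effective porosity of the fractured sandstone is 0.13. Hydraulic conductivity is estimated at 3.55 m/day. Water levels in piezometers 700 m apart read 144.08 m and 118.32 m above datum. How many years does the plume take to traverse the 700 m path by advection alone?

Hydraulic gradient i = (144.08 − 118.32) / 700 = 25.76 / 700 = 0.03680.
Darcy flux q = K · i = 3.550 × 0.03680 = 0.1306 m/day.
Seepage velocity v = q / n_e = 0.1306 / 0.13 = 1.005 m/day.
Travel time t = L / v = 700 / 1.005 = 696.6 days = 1.907 years.

1.91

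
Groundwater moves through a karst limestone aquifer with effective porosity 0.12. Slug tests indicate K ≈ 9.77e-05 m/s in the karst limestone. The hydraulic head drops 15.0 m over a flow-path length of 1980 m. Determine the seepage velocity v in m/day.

0.533

Convert K: 9.77e-05 m/s × 86400 = 8.441 m/day.
Hydraulic gradient i = Δh / L = 15.0 / 1980 = 0.007576.
Darcy flux q = K · i = 8.441 × 0.007576 = 0.06395 m/day.
Seepage velocity v = q / n_e = 0.06395 / 0.12 = 0.5329 m/day.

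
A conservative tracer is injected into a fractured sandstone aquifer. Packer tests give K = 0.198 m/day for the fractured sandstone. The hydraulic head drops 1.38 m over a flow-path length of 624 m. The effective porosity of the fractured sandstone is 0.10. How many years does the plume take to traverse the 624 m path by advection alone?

390

Hydraulic gradient i = Δh / L = 1.38 / 624 = 0.002212.
Darcy flux q = K · i = 0.1980 × 0.002212 = 0.0004379 m/day.
Seepage velocity v = q / n_e = 0.0004379 / 0.10 = 0.004379 m/day.
Travel time t = L / v = 624 / 0.004379 = 1.425e+05 days = 390.2 years.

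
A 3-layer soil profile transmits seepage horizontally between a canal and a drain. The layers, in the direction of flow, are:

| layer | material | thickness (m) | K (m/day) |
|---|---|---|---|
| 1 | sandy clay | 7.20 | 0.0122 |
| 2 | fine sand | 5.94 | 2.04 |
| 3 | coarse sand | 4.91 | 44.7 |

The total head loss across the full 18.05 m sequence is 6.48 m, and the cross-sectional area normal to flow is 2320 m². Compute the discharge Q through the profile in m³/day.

Flow is perpendicular to layering, so the layers act in series and the equivalent K is the thickness-weighted harmonic mean.
Total thickness L = 7.20 + 5.94 + 4.91 = 18.05 m.
Σ(b_i/K_i) = 7.20/0.0122 + 5.94/2.04 + 4.91/44.7 = 593.2 d.
K_eq = L / Σ(b_i/K_i) = 18.05 / 593.2 = 0.03043 m/day.
Q = K_eq · A · (Δh/L) = 0.03043 × 2320 × (6.48/18.05) = 25.34 m³/day.

25.3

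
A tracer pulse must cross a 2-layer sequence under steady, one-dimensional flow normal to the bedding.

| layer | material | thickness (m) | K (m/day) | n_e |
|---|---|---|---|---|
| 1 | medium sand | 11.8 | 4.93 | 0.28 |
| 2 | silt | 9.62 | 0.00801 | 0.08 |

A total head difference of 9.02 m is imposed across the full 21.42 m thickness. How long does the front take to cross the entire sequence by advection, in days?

With flow normal to the layers, continuity requires the same specific discharge q through every layer.
Σ(b_i/K_i) = 11.8/4.93 + 9.62/0.00801 = 1203 d.
q = Δh / Σ(b_i/K_i) = 9.02 / 1203 = 0.007495 m/day.
In each layer the seepage velocity is v_i = q/n_i, so the layer transit time is t_i = b_i·n_i / q:
  layer 1 (medium sand): t_1 = 11.8 × 0.28 / 0.007495 = 440.8 d
  layer 2 (silt): t_2 = 9.62 × 0.08 / 0.007495 = 102.7 d
Total t = Σ t_i = 543.5 days.

543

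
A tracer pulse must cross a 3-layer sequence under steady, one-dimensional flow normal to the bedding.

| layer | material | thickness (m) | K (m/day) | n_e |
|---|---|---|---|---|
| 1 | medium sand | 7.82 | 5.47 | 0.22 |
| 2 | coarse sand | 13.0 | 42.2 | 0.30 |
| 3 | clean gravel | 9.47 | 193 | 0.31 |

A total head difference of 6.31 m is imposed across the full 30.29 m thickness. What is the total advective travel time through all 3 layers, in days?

With flow normal to the layers, continuity requires the same specific discharge q through every layer.
Σ(b_i/K_i) = 7.82/5.47 + 13.0/42.2 + 9.47/193 = 1.787 d.
q = Δh / Σ(b_i/K_i) = 6.31 / 1.787 = 3.532 m/day.
In each layer the seepage velocity is v_i = q/n_i, so the layer transit time is t_i = b_i·n_i / q:
  layer 1 (medium sand): t_1 = 7.82 × 0.22 / 3.532 = 0.4871 d
  layer 2 (coarse sand): t_2 = 13.0 × 0.30 / 3.532 = 1.104 d
  layer 3 (clean gravel): t_3 = 9.47 × 0.31 / 3.532 = 0.8313 d
Total t = Σ t_i = 2.423 days.

2.42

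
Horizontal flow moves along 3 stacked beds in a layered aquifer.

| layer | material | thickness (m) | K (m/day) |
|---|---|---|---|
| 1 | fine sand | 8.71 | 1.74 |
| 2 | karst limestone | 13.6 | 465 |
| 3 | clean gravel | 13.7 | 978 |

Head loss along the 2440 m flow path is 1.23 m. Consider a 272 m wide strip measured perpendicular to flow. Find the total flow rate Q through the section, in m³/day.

Flow is parallel to layering, so each bed carries its own Darcy discharge and the transmissivities add.
Σ(K_i·b_i) = 1.74×8.71 + 465×13.6 + 978×13.7 = 19738 m²/day.
Hydraulic gradient i = Δh / L = 1.23 / 2440 = 0.0005041.
Q = Σ(K_i·b_i) · W · i = 19738 × 272 × 0.0005041 = 2706 m³/day.

2710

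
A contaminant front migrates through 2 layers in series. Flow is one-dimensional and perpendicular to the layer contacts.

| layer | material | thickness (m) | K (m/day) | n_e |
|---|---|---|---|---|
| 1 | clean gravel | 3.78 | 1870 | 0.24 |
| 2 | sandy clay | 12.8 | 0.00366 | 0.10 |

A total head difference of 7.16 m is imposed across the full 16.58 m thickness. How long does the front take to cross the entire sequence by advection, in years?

2.92

With flow normal to the layers, continuity requires the same specific discharge q through every layer.
Σ(b_i/K_i) = 3.78/1870 + 12.8/0.00366 = 3497 d.
q = Δh / Σ(b_i/K_i) = 7.16 / 3497 = 0.002047 m/day.
In each layer the seepage velocity is v_i = q/n_i, so the layer transit time is t_i = b_i·n_i / q:
  layer 1 (clean gravel): t_1 = 3.78 × 0.24 / 0.002047 = 443.1 d
  layer 2 (sandy clay): t_2 = 12.8 × 0.10 / 0.002047 = 625.2 d
Total t = Σ t_i = 1068 days = 2.925 years.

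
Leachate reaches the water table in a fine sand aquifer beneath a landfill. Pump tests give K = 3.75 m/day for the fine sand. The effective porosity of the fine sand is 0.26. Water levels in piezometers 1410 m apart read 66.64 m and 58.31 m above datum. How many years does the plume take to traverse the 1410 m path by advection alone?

45.3

Hydraulic gradient i = (66.64 − 58.31) / 1410 = 8.33 / 1410 = 0.005908.
Darcy flux q = K · i = 3.750 × 0.005908 = 0.02215 m/day.
Seepage velocity v = q / n_e = 0.02215 / 0.26 = 0.08521 m/day.
Travel time t = L / v = 1410 / 0.08521 = 16548 days = 45.30 years.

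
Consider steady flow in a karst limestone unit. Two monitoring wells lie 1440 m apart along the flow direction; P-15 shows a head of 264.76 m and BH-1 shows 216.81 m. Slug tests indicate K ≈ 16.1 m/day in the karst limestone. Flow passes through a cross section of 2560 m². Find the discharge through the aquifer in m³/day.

Hydraulic gradient i = (264.76 − 216.81) / 1440 = 47.95 / 1440 = 0.03330.
Darcy's law: Q = K · A · i = 16.10 × 2560 × 0.03330 = 1372 m³/day.

1370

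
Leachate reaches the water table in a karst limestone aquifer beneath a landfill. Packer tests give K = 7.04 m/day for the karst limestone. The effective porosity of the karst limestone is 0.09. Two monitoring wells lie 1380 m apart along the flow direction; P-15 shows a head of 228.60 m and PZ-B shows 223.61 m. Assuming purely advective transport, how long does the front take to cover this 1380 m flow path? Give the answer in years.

13.4

Hydraulic gradient i = (228.60 − 223.61) / 1380 = 4.99 / 1380 = 0.003616.
Darcy flux q = K · i = 7.040 × 0.003616 = 0.02546 m/day.
Seepage velocity v = q / n_e = 0.02546 / 0.09 = 0.2828 m/day.
Travel time t = L / v = 1380 / 0.2828 = 4879 days = 13.36 years.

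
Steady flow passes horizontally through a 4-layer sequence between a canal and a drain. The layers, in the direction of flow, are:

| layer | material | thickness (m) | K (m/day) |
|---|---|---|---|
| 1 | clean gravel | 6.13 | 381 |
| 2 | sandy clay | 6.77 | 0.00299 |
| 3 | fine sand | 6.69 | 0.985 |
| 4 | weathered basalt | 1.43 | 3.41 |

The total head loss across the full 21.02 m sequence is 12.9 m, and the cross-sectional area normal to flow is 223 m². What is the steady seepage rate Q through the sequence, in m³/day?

1.27

Flow is perpendicular to layering, so the layers act in series and the equivalent K is the thickness-weighted harmonic mean.
Total thickness L = 6.13 + 6.77 + 6.69 + 1.43 = 21.02 m.
Σ(b_i/K_i) = 6.13/381 + 6.77/0.00299 + 6.69/0.985 + 1.43/3.41 = 2271 d.
K_eq = L / Σ(b_i/K_i) = 21.02 / 2271 = 0.009254 m/day.
Q = K_eq · A · (Δh/L) = 0.009254 × 223 × (12.9/21.02) = 1.266 m³/day.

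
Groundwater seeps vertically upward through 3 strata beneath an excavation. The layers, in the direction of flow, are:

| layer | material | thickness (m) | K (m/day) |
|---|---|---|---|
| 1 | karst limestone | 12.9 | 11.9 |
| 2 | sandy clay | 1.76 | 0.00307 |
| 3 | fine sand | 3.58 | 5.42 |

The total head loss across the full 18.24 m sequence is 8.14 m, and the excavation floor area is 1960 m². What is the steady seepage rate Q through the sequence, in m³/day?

27.7

Flow is perpendicular to layering, so the layers act in series and the equivalent K is the thickness-weighted harmonic mean.
Total thickness L = 12.9 + 1.76 + 3.58 = 18.24 m.
Σ(b_i/K_i) = 12.9/11.9 + 1.76/0.00307 + 3.58/5.42 = 575.0 d.
K_eq = L / Σ(b_i/K_i) = 18.24 / 575.0 = 0.03172 m/day.
Q = K_eq · A · (Δh/L) = 0.03172 × 1960 × (8.14/18.24) = 27.75 m³/day.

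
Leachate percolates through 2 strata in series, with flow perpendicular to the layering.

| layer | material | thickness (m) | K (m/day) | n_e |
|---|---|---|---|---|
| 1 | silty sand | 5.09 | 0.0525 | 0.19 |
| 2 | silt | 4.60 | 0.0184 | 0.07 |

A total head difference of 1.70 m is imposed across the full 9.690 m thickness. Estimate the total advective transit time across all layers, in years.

0.720

With flow normal to the layers, continuity requires the same specific discharge q through every layer.
Σ(b_i/K_i) = 5.09/0.0525 + 4.60/0.0184 = 347.0 d.
q = Δh / Σ(b_i/K_i) = 1.70 / 347.0 = 0.004900 m/day.
In each layer the seepage velocity is v_i = q/n_i, so the layer transit time is t_i = b_i·n_i / q:
  layer 1 (silty sand): t_1 = 5.09 × 0.19 / 0.004900 = 197.4 d
  layer 2 (silt): t_2 = 4.60 × 0.07 / 0.004900 = 65.72 d
Total t = Σ t_i = 263.1 days = 0.7203 years.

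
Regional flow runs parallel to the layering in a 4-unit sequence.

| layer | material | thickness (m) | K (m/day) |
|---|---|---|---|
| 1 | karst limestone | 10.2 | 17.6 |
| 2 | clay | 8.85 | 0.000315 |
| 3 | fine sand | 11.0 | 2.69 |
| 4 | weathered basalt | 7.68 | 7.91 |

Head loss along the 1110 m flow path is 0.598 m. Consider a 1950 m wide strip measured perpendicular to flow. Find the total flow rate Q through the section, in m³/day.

284

Flow is parallel to layering, so each bed carries its own Darcy discharge and the transmissivities add.
Σ(K_i·b_i) = 17.6×10.2 + 0.000315×8.85 + 2.69×11.0 + 7.91×7.68 = 269.9 m²/day.
Hydraulic gradient i = Δh / L = 0.598 / 1110 = 0.0005387.
Q = Σ(K_i·b_i) · W · i = 269.9 × 1950 × 0.0005387 = 283.5 m³/day.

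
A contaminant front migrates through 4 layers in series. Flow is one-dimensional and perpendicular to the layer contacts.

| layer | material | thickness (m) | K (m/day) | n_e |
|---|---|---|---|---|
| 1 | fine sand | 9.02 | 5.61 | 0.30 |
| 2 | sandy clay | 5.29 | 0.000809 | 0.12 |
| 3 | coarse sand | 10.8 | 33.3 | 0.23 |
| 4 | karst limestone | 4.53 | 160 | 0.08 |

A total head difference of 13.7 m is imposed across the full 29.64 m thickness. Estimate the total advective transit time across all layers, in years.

8.09

With flow normal to the layers, continuity requires the same specific discharge q through every layer.
Σ(b_i/K_i) = 9.02/5.61 + 5.29/0.000809 + 10.8/33.3 + 4.53/160 = 6541 d.
q = Δh / Σ(b_i/K_i) = 13.7 / 6541 = 0.002095 m/day.
In each layer the seepage velocity is v_i = q/n_i, so the layer transit time is t_i = b_i·n_i / q:
  layer 1 (fine sand): t_1 = 9.02 × 0.30 / 0.002095 = 1292 d
  layer 2 (sandy clay): t_2 = 5.29 × 0.12 / 0.002095 = 303.1 d
  layer 3 (coarse sand): t_3 = 10.8 × 0.23 / 0.002095 = 1186 d
  layer 4 (karst limestone): t_4 = 4.53 × 0.08 / 0.002095 = 173.0 d
Total t = Σ t_i = 2954 days = 8.088 years.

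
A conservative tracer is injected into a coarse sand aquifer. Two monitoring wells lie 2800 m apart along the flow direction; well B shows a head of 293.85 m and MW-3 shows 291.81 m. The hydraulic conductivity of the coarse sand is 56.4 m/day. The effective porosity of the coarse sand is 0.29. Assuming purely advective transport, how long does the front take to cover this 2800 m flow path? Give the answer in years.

54.1

Hydraulic gradient i = (293.85 − 291.81) / 2800 = 2.04 / 2800 = 0.0007286.
Darcy flux q = K · i = 56.40 × 0.0007286 = 0.04109 m/day.
Seepage velocity v = q / n_e = 0.04109 / 0.29 = 0.1417 m/day.
Travel time t = L / v = 2800 / 0.1417 = 19761 days = 54.10 years.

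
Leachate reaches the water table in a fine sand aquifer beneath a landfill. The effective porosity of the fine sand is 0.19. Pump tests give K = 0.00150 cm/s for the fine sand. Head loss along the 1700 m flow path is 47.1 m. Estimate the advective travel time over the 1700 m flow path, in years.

24.6

Convert K: 0.00150 cm/s × 864 = 1.296 m/day.
Hydraulic gradient i = Δh / L = 47.1 / 1700 = 0.02771.
Darcy flux q = K · i = 1.296 × 0.02771 = 0.03591 m/day.
Seepage velocity v = q / n_e = 0.03591 / 0.19 = 0.1890 m/day.
Travel time t = L / v = 1700 / 0.1890 = 8996 days = 24.63 years.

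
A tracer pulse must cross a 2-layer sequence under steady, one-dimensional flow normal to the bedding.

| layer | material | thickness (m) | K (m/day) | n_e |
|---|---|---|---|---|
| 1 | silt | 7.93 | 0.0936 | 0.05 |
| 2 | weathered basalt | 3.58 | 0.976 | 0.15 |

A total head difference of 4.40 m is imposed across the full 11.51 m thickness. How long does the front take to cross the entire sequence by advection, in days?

18.8

With flow normal to the layers, continuity requires the same specific discharge q through every layer.
Σ(b_i/K_i) = 7.93/0.0936 + 3.58/0.976 = 88.39 d.
q = Δh / Σ(b_i/K_i) = 4.40 / 88.39 = 0.04978 m/day.
In each layer the seepage velocity is v_i = q/n_i, so the layer transit time is t_i = b_i·n_i / q:
  layer 1 (silt): t_1 = 7.93 × 0.05 / 0.04978 = 7.965 d
  layer 2 (weathered basalt): t_2 = 3.58 × 0.15 / 0.04978 = 10.79 d
Total t = Σ t_i = 18.75 days.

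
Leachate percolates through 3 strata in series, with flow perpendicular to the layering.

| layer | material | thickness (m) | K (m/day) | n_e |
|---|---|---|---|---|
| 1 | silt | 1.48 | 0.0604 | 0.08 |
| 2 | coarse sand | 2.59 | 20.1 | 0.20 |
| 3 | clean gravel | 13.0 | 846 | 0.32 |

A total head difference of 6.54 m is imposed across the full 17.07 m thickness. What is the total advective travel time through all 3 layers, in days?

With flow normal to the layers, continuity requires the same specific discharge q through every layer.
Σ(b_i/K_i) = 1.48/0.0604 + 2.59/20.1 + 13.0/846 = 24.65 d.
q = Δh / Σ(b_i/K_i) = 6.54 / 24.65 = 0.2653 m/day.
In each layer the seepage velocity is v_i = q/n_i, so the layer transit time is t_i = b_i·n_i / q:
  layer 1 (silt): t_1 = 1.48 × 0.08 / 0.2653 = 0.4462 d
  layer 2 (coarse sand): t_2 = 2.59 × 0.20 / 0.2653 = 1.952 d
  layer 3 (clean gravel): t_3 = 13.0 × 0.32 / 0.2653 = 15.68 d
Total t = Σ t_i = 18.08 days.

18.1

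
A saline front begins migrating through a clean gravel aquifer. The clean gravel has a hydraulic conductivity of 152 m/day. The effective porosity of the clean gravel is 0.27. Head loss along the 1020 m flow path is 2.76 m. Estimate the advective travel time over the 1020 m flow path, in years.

1.83

Hydraulic gradient i = Δh / L = 2.76 / 1020 = 0.002706.
Darcy flux q = K · i = 152.0 × 0.002706 = 0.4113 m/day.
Seepage velocity v = q / n_e = 0.4113 / 0.27 = 1.523 m/day.
Travel time t = L / v = 1020 / 1.523 = 669.6 days = 1.833 years.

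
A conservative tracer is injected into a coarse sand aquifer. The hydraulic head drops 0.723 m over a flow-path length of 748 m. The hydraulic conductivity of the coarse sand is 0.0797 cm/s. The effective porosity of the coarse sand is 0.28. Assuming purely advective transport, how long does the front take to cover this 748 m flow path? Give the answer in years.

8.62

Convert K: 0.0797 cm/s × 864 = 68.86 m/day.
Hydraulic gradient i = Δh / L = 0.723 / 748 = 0.0009666.
Darcy flux q = K · i = 68.86 × 0.0009666 = 0.06656 m/day.
Seepage velocity v = q / n_e = 0.06656 / 0.28 = 0.2377 m/day.
Travel time t = L / v = 748 / 0.2377 = 3147 days = 8.615 years.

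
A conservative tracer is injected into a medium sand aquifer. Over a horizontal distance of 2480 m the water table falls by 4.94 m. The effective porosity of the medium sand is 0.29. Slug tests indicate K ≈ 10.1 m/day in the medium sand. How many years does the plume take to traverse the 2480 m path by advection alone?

Hydraulic gradient i = Δh / L = 4.94 / 2480 = 0.001992.
Darcy flux q = K · i = 10.10 × 0.001992 = 0.02012 m/day.
Seepage velocity v = q / n_e = 0.02012 / 0.29 = 0.06937 m/day.
Travel time t = L / v = 2480 / 0.06937 = 35748 days = 97.87 years.

97.9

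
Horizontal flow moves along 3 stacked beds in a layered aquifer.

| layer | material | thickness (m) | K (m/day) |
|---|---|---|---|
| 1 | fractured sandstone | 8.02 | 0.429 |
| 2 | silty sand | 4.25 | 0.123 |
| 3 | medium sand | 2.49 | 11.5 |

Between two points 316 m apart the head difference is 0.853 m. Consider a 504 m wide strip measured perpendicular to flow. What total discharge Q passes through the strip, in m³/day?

Flow is parallel to layering, so each bed carries its own Darcy discharge and the transmissivities add.
Σ(K_i·b_i) = 0.429×8.02 + 0.123×4.25 + 11.5×2.49 = 32.60 m²/day.
Hydraulic gradient i = Δh / L = 0.853 / 316 = 0.002699.
Q = Σ(K_i·b_i) · W · i = 32.60 × 504 × 0.002699 = 44.35 m³/day.

44.3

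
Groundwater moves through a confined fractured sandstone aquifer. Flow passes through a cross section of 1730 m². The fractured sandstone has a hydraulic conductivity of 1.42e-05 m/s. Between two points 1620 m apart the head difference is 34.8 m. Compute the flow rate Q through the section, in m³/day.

Convert K: 1.42e-05 m/s × 86400 = 1.227 m/day.
Hydraulic gradient i = Δh / L = 34.8 / 1620 = 0.02148.
Darcy's law: Q = K · A · i = 1.227 × 1730 × 0.02148 = 45.59 m³/day.

45.6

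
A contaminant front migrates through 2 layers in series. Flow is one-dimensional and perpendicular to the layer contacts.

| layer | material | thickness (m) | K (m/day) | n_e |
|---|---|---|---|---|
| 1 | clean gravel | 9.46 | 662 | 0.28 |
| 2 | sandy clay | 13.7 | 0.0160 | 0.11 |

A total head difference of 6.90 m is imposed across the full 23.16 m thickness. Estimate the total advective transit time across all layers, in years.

1.41

With flow normal to the layers, continuity requires the same specific discharge q through every layer.
Σ(b_i/K_i) = 9.46/662 + 13.7/0.0160 = 856.3 d.
q = Δh / Σ(b_i/K_i) = 6.90 / 856.3 = 0.008058 m/day.
In each layer the seepage velocity is v_i = q/n_i, so the layer transit time is t_i = b_i·n_i / q:
  layer 1 (clean gravel): t_1 = 9.46 × 0.28 / 0.008058 = 328.7 d
  layer 2 (sandy clay): t_2 = 13.7 × 0.11 / 0.008058 = 187.0 d
Total t = Σ t_i = 515.7 days = 1.412 years.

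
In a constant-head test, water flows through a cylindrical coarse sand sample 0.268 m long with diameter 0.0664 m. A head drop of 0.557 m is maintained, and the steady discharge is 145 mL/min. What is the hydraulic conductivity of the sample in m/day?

29.0

Cross-sectional area A = π·(d/2)² = π × (0.0664/2)² = 0.003463 m².
Convert discharge: 145 mL/min = 2.417e-06 m³/s.
Darcy's law rearranged: K = Q·L / (A·Δh) = 2.417e-06 × 0.268 / (0.003463 × 0.557) = 0.0003358 m/s = 29.01 m/day.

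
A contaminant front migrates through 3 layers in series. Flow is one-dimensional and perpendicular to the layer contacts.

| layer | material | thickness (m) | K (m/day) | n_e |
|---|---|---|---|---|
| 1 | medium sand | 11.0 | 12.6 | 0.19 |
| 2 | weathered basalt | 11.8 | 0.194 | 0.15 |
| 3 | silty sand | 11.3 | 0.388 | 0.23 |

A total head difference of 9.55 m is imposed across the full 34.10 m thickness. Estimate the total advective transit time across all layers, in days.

61.4

With flow normal to the layers, continuity requires the same specific discharge q through every layer.
Σ(b_i/K_i) = 11.0/12.6 + 11.8/0.194 + 11.3/0.388 = 90.82 d.
q = Δh / Σ(b_i/K_i) = 9.55 / 90.82 = 0.1052 m/day.
In each layer the seepage velocity is v_i = q/n_i, so the layer transit time is t_i = b_i·n_i / q:
  layer 1 (medium sand): t_1 = 11.0 × 0.19 / 0.1052 = 19.88 d
  layer 2 (weathered basalt): t_2 = 11.8 × 0.15 / 0.1052 = 16.83 d
  layer 3 (silty sand): t_3 = 11.3 × 0.23 / 0.1052 = 24.72 d
Total t = Σ t_i = 61.43 days.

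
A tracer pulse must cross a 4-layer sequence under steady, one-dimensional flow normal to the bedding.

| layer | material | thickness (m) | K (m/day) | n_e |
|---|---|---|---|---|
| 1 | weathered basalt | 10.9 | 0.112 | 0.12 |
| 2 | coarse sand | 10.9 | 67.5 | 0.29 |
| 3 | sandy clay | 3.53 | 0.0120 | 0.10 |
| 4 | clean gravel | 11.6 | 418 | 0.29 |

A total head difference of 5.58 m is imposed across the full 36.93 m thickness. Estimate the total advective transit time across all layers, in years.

1.57

With flow normal to the layers, continuity requires the same specific discharge q through every layer.
Σ(b_i/K_i) = 10.9/0.112 + 10.9/67.5 + 3.53/0.0120 + 11.6/418 = 391.7 d.
q = Δh / Σ(b_i/K_i) = 5.58 / 391.7 = 0.01425 m/day.
In each layer the seepage velocity is v_i = q/n_i, so the layer transit time is t_i = b_i·n_i / q:
  layer 1 (weathered basalt): t_1 = 10.9 × 0.12 / 0.01425 = 91.81 d
  layer 2 (coarse sand): t_2 = 10.9 × 0.29 / 0.01425 = 221.9 d
  layer 3 (sandy clay): t_3 = 3.53 × 0.10 / 0.01425 = 24.78 d
  layer 4 (clean gravel): t_4 = 11.6 × 0.29 / 0.01425 = 236.1 d
Total t = Σ t_i = 574.6 days = 1.573 years.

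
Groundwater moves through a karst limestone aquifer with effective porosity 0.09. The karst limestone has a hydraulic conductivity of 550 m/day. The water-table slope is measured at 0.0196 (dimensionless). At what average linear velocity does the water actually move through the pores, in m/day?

Hydraulic gradient i = 0.0196.
Darcy flux q = K · i = 550.0 × 0.01960 = 10.78 m/day.
Seepage velocity v = q / n_e = 10.78 / 0.09 = 119.8 m/day.

120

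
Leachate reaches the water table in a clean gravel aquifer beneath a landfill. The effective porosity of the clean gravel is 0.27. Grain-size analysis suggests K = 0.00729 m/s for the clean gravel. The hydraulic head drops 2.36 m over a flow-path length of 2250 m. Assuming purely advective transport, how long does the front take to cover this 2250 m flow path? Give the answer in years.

2.52

Convert K: 0.00729 m/s × 86400 = 629.9 m/day.
Hydraulic gradient i = Δh / L = 2.36 / 2250 = 0.001049.
Darcy flux q = K · i = 629.9 × 0.001049 = 0.6606 m/day.
Seepage velocity v = q / n_e = 0.6606 / 0.27 = 2.447 m/day.
Travel time t = L / v = 2250 / 2.447 = 919.6 days = 2.518 years.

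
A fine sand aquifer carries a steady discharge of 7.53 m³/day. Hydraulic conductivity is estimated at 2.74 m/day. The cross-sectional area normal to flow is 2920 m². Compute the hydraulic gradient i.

0.000941

From Q = K·A·i, i = Q / (K·A) = 7.53 / (2.740 × 2920) = 0.0009412.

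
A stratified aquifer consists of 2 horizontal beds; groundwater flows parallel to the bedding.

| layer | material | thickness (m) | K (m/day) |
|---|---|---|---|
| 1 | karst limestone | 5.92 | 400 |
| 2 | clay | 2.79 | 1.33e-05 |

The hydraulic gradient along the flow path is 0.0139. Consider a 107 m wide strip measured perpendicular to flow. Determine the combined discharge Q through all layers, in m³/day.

3520

Flow is parallel to layering, so each bed carries its own Darcy discharge and the transmissivities add.
Σ(K_i·b_i) = 400×5.92 + 1.33e-05×2.79 = 2368 m²/day.
Hydraulic gradient i = 0.0139.
Q = Σ(K_i·b_i) · W · i = 2368 × 107 × 0.01390 = 3522 m³/day.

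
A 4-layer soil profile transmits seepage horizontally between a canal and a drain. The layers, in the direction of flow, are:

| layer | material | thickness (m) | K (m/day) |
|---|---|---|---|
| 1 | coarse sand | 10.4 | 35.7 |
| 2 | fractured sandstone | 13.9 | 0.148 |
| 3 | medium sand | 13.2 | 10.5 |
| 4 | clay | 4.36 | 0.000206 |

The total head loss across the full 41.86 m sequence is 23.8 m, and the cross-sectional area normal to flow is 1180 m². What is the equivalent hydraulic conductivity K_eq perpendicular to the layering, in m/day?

0.00197

Flow is perpendicular to layering, so the layers act in series and the equivalent K is the thickness-weighted harmonic mean.
Total thickness L = 10.4 + 13.9 + 13.2 + 4.36 = 41.86 m.
Σ(b_i/K_i) = 10.4/35.7 + 13.9/0.148 + 13.2/10.5 + 4.36/0.000206 = 21261 d.
K_eq = L / Σ(b_i/K_i) = 41.86 / 21261 = 0.001969 m/day.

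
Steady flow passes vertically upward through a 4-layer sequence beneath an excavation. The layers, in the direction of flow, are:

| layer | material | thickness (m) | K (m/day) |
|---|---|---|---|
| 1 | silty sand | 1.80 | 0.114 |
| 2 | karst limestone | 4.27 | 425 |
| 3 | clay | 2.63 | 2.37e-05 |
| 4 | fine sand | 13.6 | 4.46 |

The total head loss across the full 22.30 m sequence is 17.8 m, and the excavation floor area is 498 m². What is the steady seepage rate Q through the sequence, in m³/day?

Flow is perpendicular to layering, so the layers act in series and the equivalent K is the thickness-weighted harmonic mean.
Total thickness L = 1.80 + 4.27 + 2.63 + 13.6 = 22.30 m.
Σ(b_i/K_i) = 1.80/0.114 + 4.27/425 + 2.63/2.37e-05 + 13.6/4.46 = 1.110e+05 d.
K_eq = L / Σ(b_i/K_i) = 22.30 / 1.110e+05 = 0.0002009 m/day.
Q = K_eq · A · (Δh/L) = 0.0002009 × 498 × (17.8/22.30) = 0.07987 m³/day.

0.0799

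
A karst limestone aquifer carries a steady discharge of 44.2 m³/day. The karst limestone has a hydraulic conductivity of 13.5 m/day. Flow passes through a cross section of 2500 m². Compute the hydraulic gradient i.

0.00131

From Q = K·A·i, i = Q / (K·A) = 44.2 / (13.50 × 2500) = 0.001310.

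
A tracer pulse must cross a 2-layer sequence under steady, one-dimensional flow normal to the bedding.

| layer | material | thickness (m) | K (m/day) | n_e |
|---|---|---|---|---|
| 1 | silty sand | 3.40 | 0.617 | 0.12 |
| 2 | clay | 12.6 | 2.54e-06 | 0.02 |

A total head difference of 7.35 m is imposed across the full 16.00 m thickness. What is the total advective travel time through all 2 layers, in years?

1220

With flow normal to the layers, continuity requires the same specific discharge q through every layer.
Σ(b_i/K_i) = 3.40/0.617 + 12.6/2.54e-06 = 4.961e+06 d.
q = Δh / Σ(b_i/K_i) = 7.35 / 4.961e+06 = 1.482e-06 m/day.
In each layer the seepage velocity is v_i = q/n_i, so the layer transit time is t_i = b_i·n_i / q:
  layer 1 (silty sand): t_1 = 3.40 × 0.12 / 1.482e-06 = 2.754e+05 d
  layer 2 (clay): t_2 = 12.6 × 0.02 / 1.482e-06 = 1.701e+05 d
Total t = Σ t_i = 4.454e+05 days = 1220 years.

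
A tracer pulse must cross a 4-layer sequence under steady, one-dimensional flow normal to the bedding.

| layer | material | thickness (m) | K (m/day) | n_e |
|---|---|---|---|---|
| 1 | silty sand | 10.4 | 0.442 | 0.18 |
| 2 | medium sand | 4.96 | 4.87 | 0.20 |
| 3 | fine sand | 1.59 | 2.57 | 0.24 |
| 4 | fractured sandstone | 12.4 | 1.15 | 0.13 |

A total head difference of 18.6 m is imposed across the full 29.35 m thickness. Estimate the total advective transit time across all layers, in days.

9.39

With flow normal to the layers, continuity requires the same specific discharge q through every layer.
Σ(b_i/K_i) = 10.4/0.442 + 4.96/4.87 + 1.59/2.57 + 12.4/1.15 = 35.95 d.
q = Δh / Σ(b_i/K_i) = 18.6 / 35.95 = 0.5174 m/day.
In each layer the seepage velocity is v_i = q/n_i, so the layer transit time is t_i = b_i·n_i / q:
  layer 1 (silty sand): t_1 = 10.4 × 0.18 / 0.5174 = 3.618 d
  layer 2 (medium sand): t_2 = 4.96 × 0.20 / 0.5174 = 1.917 d
  layer 3 (fine sand): t_3 = 1.59 × 0.24 / 0.5174 = 0.7375 d
  layer 4 (fractured sandstone): t_4 = 12.4 × 0.13 / 0.5174 = 3.116 d
Total t = Σ t_i = 9.389 days.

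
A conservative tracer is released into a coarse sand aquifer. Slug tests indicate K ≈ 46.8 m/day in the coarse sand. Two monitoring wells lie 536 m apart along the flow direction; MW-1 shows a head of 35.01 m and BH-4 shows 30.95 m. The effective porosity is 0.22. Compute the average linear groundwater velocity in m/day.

1.61

Hydraulic gradient i = (35.01 − 30.95) / 536 = 4.06 / 536 = 0.007575.
Darcy flux q = K · i = 46.80 × 0.007575 = 0.3545 m/day.
Seepage velocity v = q / n_e = 0.3545 / 0.22 = 1.611 m/day.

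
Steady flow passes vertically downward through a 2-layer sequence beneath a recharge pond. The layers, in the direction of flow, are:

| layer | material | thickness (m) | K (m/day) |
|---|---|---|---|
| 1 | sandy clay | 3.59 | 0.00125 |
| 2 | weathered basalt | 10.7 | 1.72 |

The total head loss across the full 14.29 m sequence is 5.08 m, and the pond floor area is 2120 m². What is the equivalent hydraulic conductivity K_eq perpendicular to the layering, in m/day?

Flow is perpendicular to layering, so the layers act in series and the equivalent K is the thickness-weighted harmonic mean.
Total thickness L = 3.59 + 10.7 = 14.29 m.
Σ(b_i/K_i) = 3.59/0.00125 + 10.7/1.72 = 2878 d.
K_eq = L / Σ(b_i/K_i) = 14.29 / 2878 = 0.004965 m/day.

0.00496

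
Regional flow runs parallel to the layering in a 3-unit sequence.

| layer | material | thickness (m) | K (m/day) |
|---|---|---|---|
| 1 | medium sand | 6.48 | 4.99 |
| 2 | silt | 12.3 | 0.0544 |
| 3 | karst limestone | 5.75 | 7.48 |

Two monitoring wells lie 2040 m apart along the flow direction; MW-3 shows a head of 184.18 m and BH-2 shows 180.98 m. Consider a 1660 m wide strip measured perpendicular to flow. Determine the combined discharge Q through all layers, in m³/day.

Flow is parallel to layering, so each bed carries its own Darcy discharge and the transmissivities add.
Σ(K_i·b_i) = 4.99×6.48 + 0.0544×12.3 + 7.48×5.75 = 76.01 m²/day.
Hydraulic gradient i = (184.18 − 180.98) / 2040 = 3.2 / 2040 = 0.001569.
Q = Σ(K_i·b_i) · W · i = 76.01 × 1660 × 0.001569 = 197.9 m³/day.

198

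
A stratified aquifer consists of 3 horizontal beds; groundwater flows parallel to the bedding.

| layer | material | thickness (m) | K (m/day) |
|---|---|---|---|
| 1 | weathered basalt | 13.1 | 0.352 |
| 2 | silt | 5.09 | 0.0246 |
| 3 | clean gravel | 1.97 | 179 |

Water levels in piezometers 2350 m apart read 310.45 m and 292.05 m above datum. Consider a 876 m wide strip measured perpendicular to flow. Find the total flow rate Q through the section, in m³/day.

2450

Flow is parallel to layering, so each bed carries its own Darcy discharge and the transmissivities add.
Σ(K_i·b_i) = 0.352×13.1 + 0.0246×5.09 + 179×1.97 = 357.4 m²/day.
Hydraulic gradient i = (310.45 − 292.05) / 2350 = 18.4 / 2350 = 0.007830.
Q = Σ(K_i·b_i) · W · i = 357.4 × 876 × 0.007830 = 2451 m³/day.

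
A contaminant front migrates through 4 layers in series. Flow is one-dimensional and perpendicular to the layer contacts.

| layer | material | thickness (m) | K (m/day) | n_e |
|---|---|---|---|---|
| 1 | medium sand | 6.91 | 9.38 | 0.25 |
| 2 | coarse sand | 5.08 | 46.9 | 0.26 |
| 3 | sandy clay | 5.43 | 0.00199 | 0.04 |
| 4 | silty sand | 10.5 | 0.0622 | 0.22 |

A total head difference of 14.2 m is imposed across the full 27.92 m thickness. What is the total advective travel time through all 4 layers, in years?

With flow normal to the layers, continuity requires the same specific discharge q through every layer.
Σ(b_i/K_i) = 6.91/9.38 + 5.08/46.9 + 5.43/0.00199 + 10.5/0.0622 = 2898 d.
q = Δh / Σ(b_i/K_i) = 14.2 / 2898 = 0.004899 m/day.
In each layer the seepage velocity is v_i = q/n_i, so the layer transit time is t_i = b_i·n_i / q:
  layer 1 (medium sand): t_1 = 6.91 × 0.25 / 0.004899 = 352.6 d
  layer 2 (coarse sand): t_2 = 5.08 × 0.26 / 0.004899 = 269.6 d
  layer 3 (sandy clay): t_3 = 5.43 × 0.04 / 0.004899 = 44.33 d
  layer 4 (silty sand): t_4 = 10.5 × 0.22 / 0.004899 = 471.5 d
Total t = Σ t_i = 1138 days = 3.116 years.

3.12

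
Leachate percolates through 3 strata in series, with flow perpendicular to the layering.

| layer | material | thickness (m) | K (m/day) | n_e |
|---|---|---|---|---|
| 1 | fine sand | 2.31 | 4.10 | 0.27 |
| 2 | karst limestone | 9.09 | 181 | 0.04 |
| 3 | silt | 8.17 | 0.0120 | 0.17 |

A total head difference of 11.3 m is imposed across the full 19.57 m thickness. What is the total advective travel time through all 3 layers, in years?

0.392

With flow normal to the layers, continuity requires the same specific discharge q through every layer.
Σ(b_i/K_i) = 2.31/4.10 + 9.09/181 + 8.17/0.0120 = 681.4 d.
q = Δh / Σ(b_i/K_i) = 11.3 / 681.4 = 0.01658 m/day.
In each layer the seepage velocity is v_i = q/n_i, so the layer transit time is t_i = b_i·n_i / q:
  layer 1 (fine sand): t_1 = 2.31 × 0.27 / 0.01658 = 37.61 d
  layer 2 (karst limestone): t_2 = 9.09 × 0.04 / 0.01658 = 21.93 d
  layer 3 (silt): t_3 = 8.17 × 0.17 / 0.01658 = 83.76 d
Total t = Σ t_i = 143.3 days = 0.3923 years.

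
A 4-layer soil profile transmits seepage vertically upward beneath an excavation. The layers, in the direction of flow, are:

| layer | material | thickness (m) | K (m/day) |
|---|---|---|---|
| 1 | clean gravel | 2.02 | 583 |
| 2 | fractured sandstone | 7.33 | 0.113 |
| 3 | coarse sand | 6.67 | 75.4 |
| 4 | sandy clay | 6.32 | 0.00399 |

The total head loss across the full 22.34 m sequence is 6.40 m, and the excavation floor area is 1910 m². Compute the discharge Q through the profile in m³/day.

Flow is perpendicular to layering, so the layers act in series and the equivalent K is the thickness-weighted harmonic mean.
Total thickness L = 2.02 + 7.33 + 6.67 + 6.32 = 22.34 m.
Σ(b_i/K_i) = 2.02/583 + 7.33/0.113 + 6.67/75.4 + 6.32/0.00399 = 1649 d.
K_eq = L / Σ(b_i/K_i) = 22.34 / 1649 = 0.01355 m/day.
Q = K_eq · A · (Δh/L) = 0.01355 × 1910 × (6.40/22.34) = 7.413 m³/day.

7.41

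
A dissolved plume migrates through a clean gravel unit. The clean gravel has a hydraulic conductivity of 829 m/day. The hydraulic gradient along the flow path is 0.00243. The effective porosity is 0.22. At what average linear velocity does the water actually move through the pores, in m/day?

9.16

Hydraulic gradient i = 0.00243.
Darcy flux q = K · i = 829.0 × 0.002430 = 2.014 m/day.
Seepage velocity v = q / n_e = 2.014 / 0.22 = 9.157 m/day.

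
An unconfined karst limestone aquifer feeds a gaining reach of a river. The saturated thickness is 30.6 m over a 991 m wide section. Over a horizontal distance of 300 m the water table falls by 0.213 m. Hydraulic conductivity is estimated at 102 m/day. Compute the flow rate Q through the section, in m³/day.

Cross-sectional area A = 991 × 30.6 = 30325 m².
Hydraulic gradient i = Δh / L = 0.213 / 300 = 0.0007100.
Darcy's law: Q = K · A · i = 102.0 × 30325 × 0.0007100 = 2196 m³/day.

2200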